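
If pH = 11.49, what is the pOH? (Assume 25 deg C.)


At 25 deg C, pH + pOH = 14.
pOH = 14 - pH = 14 - 11.49
pOH = 2.51:

2.51


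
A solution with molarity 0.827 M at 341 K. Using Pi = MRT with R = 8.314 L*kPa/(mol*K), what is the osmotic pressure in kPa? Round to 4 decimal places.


Osmotic pressure (van't Hoff): Pi = M*R*T.
RT = 8.314 * 341 = 2835.074
Pi = 0.827 * 2835.074
Pi = 2344.606198 kPa, rounded to 4 dp:

2344.6062 kPa


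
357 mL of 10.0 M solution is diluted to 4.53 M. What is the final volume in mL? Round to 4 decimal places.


Dilution: M1*V1 = M2*V2, solve for V2.
V2 = M1*V1 / M2
V2 = 10.0 * 357 / 4.53
V2 = 3570.0 / 4.53
V2 = 788.0794702 mL, rounded to 4 dp:

788.0795 mL


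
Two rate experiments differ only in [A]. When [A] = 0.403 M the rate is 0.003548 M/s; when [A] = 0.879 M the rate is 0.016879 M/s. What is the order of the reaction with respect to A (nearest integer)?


Rate is proportional to [A]^n, so rate2/rate1 = ([A]2/[A]1)^n. Take logs to solve for n.
rate2/rate1 = 0.016879 / 0.003548 = 4.7573
[A]2/[A]1 = 0.879 / 0.403 = 2.1811
n = ln(4.7573) / ln(2.1811) = 2.0
Nearest integer order:

2


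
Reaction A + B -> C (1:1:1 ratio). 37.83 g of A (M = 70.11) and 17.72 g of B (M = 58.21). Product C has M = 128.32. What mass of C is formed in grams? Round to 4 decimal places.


Find moles of each reactant; the smaller value is the limiting reagent in a 1:1:1 reaction, so moles_C equals moles of the limiter.
n_A = mass_A / M_A = 37.83 / 70.11 = 0.539581 mol
n_B = mass_B / M_B = 17.72 / 58.21 = 0.304415 mol
Limiting reagent: B (smaller), n_limiting = 0.304415 mol
mass_C = n_limiting * M_C = 0.304415 * 128.32
mass_C = 39.0625328 g, rounded to 4 dp:

39.0625 g


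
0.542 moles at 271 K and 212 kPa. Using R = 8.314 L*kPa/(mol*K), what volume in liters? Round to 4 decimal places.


PV = nRT, solve for V = nRT / P.
nRT = 0.542 * 8.314 * 271 = 1221.1769
V = 1221.1769 / 212
V = 5.7602684 L, rounded to 4 dp:

5.7603 L


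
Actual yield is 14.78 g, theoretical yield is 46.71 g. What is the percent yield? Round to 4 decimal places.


% yield = 100 * actual / theoretical
% yield = 100 * 14.78 / 46.71
% yield = 31.64204667 %, rounded to 4 dp:

31.6420 %


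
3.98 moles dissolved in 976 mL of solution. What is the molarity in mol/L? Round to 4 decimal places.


Convert volume to liters: V_L = V_mL / 1000.
V_L = 976 / 1000 = 0.976 L
M = n / V_L = 3.98 / 0.976
M = 4.07786885 mol/L, rounded to 4 dp:

4.0779 mol/L


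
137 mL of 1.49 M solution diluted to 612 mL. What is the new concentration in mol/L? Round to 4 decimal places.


Dilution: M1*V1 = M2*V2, solve for M2.
M2 = M1*V1 / V2
M2 = 1.49 * 137 / 612
M2 = 204.13 / 612
M2 = 0.33354575 mol/L, rounded to 4 dp:

0.3335 mol/L


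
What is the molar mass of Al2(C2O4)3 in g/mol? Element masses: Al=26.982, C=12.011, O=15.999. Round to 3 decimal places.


M = sum(count * atomic_mass) over atoms.
M = 2*26.982 + 6*12.011 + 12*15.999
M = 53.964 + 72.066 + 191.988
M = 318.018 g/mol, rounded to 3 dp:

318.018 g/mol


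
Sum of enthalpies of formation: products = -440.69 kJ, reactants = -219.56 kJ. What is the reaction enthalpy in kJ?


dH_rxn = sum(dH_f products) - sum(dH_f reactants)
dH_rxn = -440.69 - (-219.56)
dH_rxn = -221.13 kJ:

-221.13 kJ


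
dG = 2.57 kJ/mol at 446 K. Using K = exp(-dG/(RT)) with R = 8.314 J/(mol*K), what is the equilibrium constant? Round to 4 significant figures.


dG is in kJ/mol; multiply by 1000 to match R in J/(mol*K).
RT = 8.314 * 446 = 3708.044 J/mol
exponent = -dG*1000 / (RT) = -(2.57*1000) / 3708.044 = -0.69308778
K = exp(-0.69308778)
K = 0.5000297, rounded to 4 significant figures:

0.5000


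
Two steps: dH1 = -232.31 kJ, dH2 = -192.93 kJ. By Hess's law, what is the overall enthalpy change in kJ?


Hess's law: enthalpy is a state function, so add the step enthalpies.
dH_total = dH1 + dH2 = -232.31 + (-192.93)
dH_total = -425.24 kJ:

-425.24 kJ


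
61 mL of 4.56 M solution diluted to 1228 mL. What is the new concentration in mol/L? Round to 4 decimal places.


Dilution: M1*V1 = M2*V2, solve for M2.
M2 = M1*V1 / V2
M2 = 4.56 * 61 / 1228
M2 = 278.16 / 1228
M2 = 0.22651466 mol/L, rounded to 4 dp:

0.2265 mol/L


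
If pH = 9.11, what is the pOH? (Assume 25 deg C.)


At 25 deg C, pH + pOH = 14.
pOH = 14 - pH = 14 - 9.11
pOH = 4.89:

4.89


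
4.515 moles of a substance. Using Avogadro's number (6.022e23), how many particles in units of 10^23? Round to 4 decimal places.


N = n * NA, then divide by 1e23 for the requested units.
N / 1e23 = n * 6.022
N / 1e23 = 4.515 * 6.022
N / 1e23 = 27.18933, rounded to 4 dp:

27.1893


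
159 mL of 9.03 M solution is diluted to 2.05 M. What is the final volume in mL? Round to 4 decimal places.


Dilution: M1*V1 = M2*V2, solve for V2.
V2 = M1*V1 / M2
V2 = 9.03 * 159 / 2.05
V2 = 1435.77 / 2.05
V2 = 700.37560976 mL, rounded to 4 dp:

700.3756 mL


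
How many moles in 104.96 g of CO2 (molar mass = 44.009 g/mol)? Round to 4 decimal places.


n = mass / M
n = 104.96 / 44.009
n = 2.38496671 mol, rounded to 4 dp:

2.3850 mol


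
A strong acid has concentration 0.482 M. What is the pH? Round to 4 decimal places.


A strong acid dissociates completely, so [H+] equals the given concentration.
pH = -log10([H+]) = -log10(0.482)
pH = 0.31695296, rounded to 4 dp:

0.3170


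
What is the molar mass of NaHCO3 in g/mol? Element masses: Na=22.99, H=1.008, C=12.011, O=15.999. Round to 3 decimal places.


M = sum(count * atomic_mass) over atoms.
M = 1*22.99 + 1*1.008 + 1*12.011 + 3*15.999
M = 22.99 + 1.008 + 12.011 + 47.997
M = 84.006 g/mol, rounded to 3 dp:

84.006 g/mol


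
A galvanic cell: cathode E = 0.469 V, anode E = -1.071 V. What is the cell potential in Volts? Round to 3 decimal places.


Standard cell potential: E_cell = E_cathode - E_anode.
E_cell = 0.469 - (-1.071)
E_cell = 1.54 V, rounded to 3 dp:

1.540 V


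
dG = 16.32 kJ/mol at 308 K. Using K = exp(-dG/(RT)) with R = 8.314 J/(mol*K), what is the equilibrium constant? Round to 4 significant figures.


dG is in kJ/mol; multiply by 1000 to match R in J/(mol*K).
RT = 8.314 * 308 = 2560.712 J/mol
exponent = -dG*1000 / (RT) = -(16.32*1000) / 2560.712 = -6.37322745
K = exp(-6.37322745)
K = 0.0017066422, rounded to 4 significant figures:

0.001707


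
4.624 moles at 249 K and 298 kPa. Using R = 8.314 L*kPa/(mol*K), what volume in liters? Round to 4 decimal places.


PV = nRT, solve for V = nRT / P.
nRT = 4.624 * 8.314 * 249 = 9572.5401
V = 9572.5401 / 298
V = 32.12261779 L, rounded to 4 dp:

32.1226 L


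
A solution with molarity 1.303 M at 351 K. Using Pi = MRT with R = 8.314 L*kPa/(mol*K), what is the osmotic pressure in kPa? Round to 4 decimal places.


Osmotic pressure (van't Hoff): Pi = M*R*T.
RT = 8.314 * 351 = 2918.214
Pi = 1.303 * 2918.214
Pi = 3802.432842 kPa, rounded to 4 dp:

3802.4328 kPa


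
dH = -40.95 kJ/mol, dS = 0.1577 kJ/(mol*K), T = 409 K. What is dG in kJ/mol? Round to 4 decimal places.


Gibbs: dG = dH - T*dS (consistent units, dS already in kJ/(mol*K)).
T*dS = 409 * 0.1577 = 64.4993
dG = -40.95 - (64.4993)
dG = -105.4493 kJ/mol, rounded to 4 dp:

-105.4493 kJ/mol


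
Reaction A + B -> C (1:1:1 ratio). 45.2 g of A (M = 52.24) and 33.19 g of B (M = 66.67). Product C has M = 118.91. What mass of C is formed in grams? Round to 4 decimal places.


Find moles of each reactant; the smaller value is the limiting reagent in a 1:1:1 reaction, so moles_C equals moles of the limiter.
n_A = mass_A / M_A = 45.2 / 52.24 = 0.865237 mol
n_B = mass_B / M_B = 33.19 / 66.67 = 0.497825 mol
Limiting reagent: B (smaller), n_limiting = 0.497825 mol
mass_C = n_limiting * M_C = 0.497825 * 118.91
mass_C = 59.19637075 g, rounded to 4 dp:

59.1964 g


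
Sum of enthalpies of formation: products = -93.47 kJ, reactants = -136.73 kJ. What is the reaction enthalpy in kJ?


dH_rxn = sum(dH_f products) - sum(dH_f reactants)
dH_rxn = -93.47 - (-136.73)
dH_rxn = 43.26 kJ:

43.26 kJ


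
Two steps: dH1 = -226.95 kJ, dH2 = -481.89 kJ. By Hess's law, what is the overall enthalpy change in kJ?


Hess's law: enthalpy is a state function, so add the step enthalpies.
dH_total = dH1 + dH2 = -226.95 + (-481.89)
dH_total = -708.84 kJ:

-708.84 kJ


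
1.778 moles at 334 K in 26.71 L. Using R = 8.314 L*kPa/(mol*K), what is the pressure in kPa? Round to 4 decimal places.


PV = nRT, solve for P = nRT / V.
nRT = 1.778 * 8.314 * 334 = 4937.2855
P = 4937.2855 / 26.71
P = 184.84782853 kPa, rounded to 4 dp:

184.8478 kPa


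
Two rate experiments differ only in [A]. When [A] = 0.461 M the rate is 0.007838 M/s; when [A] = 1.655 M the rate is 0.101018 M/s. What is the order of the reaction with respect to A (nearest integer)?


Rate is proportional to [A]^n, so rate2/rate1 = ([A]2/[A]1)^n. Take logs to solve for n.
rate2/rate1 = 0.101018 / 0.007838 = 12.8882
[A]2/[A]1 = 1.655 / 0.461 = 3.59
n = ln(12.8882) / ln(3.59) = 2.0
Nearest integer order:

2


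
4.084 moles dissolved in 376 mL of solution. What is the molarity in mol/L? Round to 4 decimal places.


Convert volume to liters: V_L = V_mL / 1000.
V_L = 376 / 1000 = 0.376 L
M = n / V_L = 4.084 / 0.376
M = 10.86170213 mol/L, rounded to 4 dp:

10.8617 mol/L


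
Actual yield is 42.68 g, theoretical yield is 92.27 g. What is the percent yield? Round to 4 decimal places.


% yield = 100 * actual / theoretical
% yield = 100 * 42.68 / 92.27
% yield = 46.25555435 %, rounded to 4 dp:

46.2556 %


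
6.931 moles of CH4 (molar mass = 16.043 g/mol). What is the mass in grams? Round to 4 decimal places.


mass = n * M
mass = 6.931 * 16.043
mass = 111.194033 g, rounded to 4 dp:

111.1940 g


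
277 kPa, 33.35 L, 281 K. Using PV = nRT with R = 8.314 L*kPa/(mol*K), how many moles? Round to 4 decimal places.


PV = nRT, solve for n = PV / (RT).
PV = 277 * 33.35 = 9237.95
RT = 8.314 * 281 = 2336.234
n = 9237.95 / 2336.234
n = 3.95420579 mol, rounded to 4 dp:

3.9542 mol


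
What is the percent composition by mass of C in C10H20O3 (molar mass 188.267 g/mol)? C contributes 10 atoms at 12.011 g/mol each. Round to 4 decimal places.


pct = 100 * (n_elem * M_elem) / M_total
mass_contribution = 10 * 12.011 = 120.11 g/mol
pct = 100 * 120.11 / 188.267
pct = 63.79769158 %, rounded to 4 dp:

63.7977 %


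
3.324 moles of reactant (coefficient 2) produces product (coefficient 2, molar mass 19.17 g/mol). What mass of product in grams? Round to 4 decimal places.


Use the coefficient ratio to convert reactant moles to product moles, then multiply by the product's molar mass.
moles_P = moles_R * (coeff_P / coeff_R) = 3.324 * (2/2) = 3.324
mass_P = moles_P * M_P = 3.324 * 19.17
mass_P = 63.72108 g, rounded to 4 dp:

63.7211 g


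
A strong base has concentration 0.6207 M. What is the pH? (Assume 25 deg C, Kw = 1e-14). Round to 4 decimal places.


A strong base dissociates completely, so [OH-] equals the given concentration.
pOH = -log10([OH-]) = -log10(0.6207) = 0.207118
pH = 14 - pOH = 14 - 0.207118
pH = 13.792882, rounded to 4 dp:

13.7929


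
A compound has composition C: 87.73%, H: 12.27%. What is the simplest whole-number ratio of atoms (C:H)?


Assume 100 g of compound, divide each mass% by atomic mass to get moles, then normalize by the smallest to get a raw atom ratio.
Moles per 100 g: C: 87.73/12.011 = 7.3041, H: 12.27/1.008 = 12.1726
Raw ratio (divide by min = 7.3041): C: 1.0, H: 1.667
Multiply by 3 to clear fractions: C: 3.0 ~= 3, H: 5.0 ~= 5
Reduce by GCD to get the simplest whole-number ratio:

3:5


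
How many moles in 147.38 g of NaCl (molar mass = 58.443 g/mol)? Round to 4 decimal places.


n = mass / M
n = 147.38 / 58.443
n = 2.52177335 mol, rounded to 4 dp:

2.5218 mol


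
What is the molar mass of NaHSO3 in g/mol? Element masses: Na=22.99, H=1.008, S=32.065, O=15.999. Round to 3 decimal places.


M = sum(count * atomic_mass) over atoms.
M = 1*22.99 + 1*1.008 + 1*32.065 + 3*15.999
M = 22.99 + 1.008 + 32.065 + 47.997
M = 104.06 g/mol, rounded to 3 dp:

104.060 g/mol


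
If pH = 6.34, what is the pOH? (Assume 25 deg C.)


At 25 deg C, pH + pOH = 14.
pOH = 14 - pH = 14 - 6.34
pOH = 7.66:

7.66


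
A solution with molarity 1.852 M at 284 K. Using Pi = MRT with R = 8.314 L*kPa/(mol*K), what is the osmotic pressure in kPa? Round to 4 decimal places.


Osmotic pressure (van't Hoff): Pi = M*R*T.
RT = 8.314 * 284 = 2361.176
Pi = 1.852 * 2361.176
Pi = 4372.897952 kPa, rounded to 4 dp:

4372.8980 kPa


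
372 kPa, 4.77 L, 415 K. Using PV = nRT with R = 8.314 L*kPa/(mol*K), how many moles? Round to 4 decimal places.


PV = nRT, solve for n = PV / (RT).
PV = 372 * 4.77 = 1774.44
RT = 8.314 * 415 = 3450.31
n = 1774.44 / 3450.31
n = 0.51428422 mol, rounded to 4 dp:

0.5143 mol


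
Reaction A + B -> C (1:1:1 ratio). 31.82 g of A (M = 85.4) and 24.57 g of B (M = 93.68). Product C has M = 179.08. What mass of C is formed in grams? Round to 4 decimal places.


Find moles of each reactant; the smaller value is the limiting reagent in a 1:1:1 reaction, so moles_C equals moles of the limiter.
n_A = mass_A / M_A = 31.82 / 85.4 = 0.3726 mol
n_B = mass_B / M_B = 24.57 / 93.68 = 0.262276 mol
Limiting reagent: B (smaller), n_limiting = 0.262276 mol
mass_C = n_limiting * M_C = 0.262276 * 179.08
mass_C = 46.96838608 g, rounded to 4 dp:

46.9684 g


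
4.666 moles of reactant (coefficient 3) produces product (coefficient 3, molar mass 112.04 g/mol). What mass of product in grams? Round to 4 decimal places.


Use the coefficient ratio to convert reactant moles to product moles, then multiply by the product's molar mass.
moles_P = moles_R * (coeff_P / coeff_R) = 4.666 * (3/3) = 4.666
mass_P = moles_P * M_P = 4.666 * 112.04
mass_P = 522.77864 g, rounded to 4 dp:

522.7786 g


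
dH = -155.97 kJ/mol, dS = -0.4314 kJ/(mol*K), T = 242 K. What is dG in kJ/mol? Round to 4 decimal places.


Gibbs: dG = dH - T*dS (consistent units, dS already in kJ/(mol*K)).
T*dS = 242 * -0.4314 = -104.3988
dG = -155.97 - (-104.3988)
dG = -51.5712 kJ/mol, rounded to 4 dp:

-51.5712 kJ/mol


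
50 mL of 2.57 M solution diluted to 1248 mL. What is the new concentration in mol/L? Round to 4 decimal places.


Dilution: M1*V1 = M2*V2, solve for M2.
M2 = M1*V1 / V2
M2 = 2.57 * 50 / 1248
M2 = 128.5 / 1248
M2 = 0.10296474 mol/L, rounded to 4 dp:

0.1030 mol/L


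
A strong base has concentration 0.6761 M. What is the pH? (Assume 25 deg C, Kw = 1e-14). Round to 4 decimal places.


A strong base dissociates completely, so [OH-] equals the given concentration.
pOH = -log10([OH-]) = -log10(0.6761) = 0.169989
pH = 14 - pOH = 14 - 0.169989
pH = 13.830011, rounded to 4 dp:

13.8300


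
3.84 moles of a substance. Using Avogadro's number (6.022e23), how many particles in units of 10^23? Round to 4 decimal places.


N = n * NA, then divide by 1e23 for the requested units.
N / 1e23 = n * 6.022
N / 1e23 = 3.84 * 6.022
N / 1e23 = 23.12448, rounded to 4 dp:

23.1245


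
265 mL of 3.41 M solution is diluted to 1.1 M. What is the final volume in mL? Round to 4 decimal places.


Dilution: M1*V1 = M2*V2, solve for V2.
V2 = M1*V1 / M2
V2 = 3.41 * 265 / 1.1
V2 = 903.65 / 1.1
V2 = 821.5 mL, rounded to 4 dp:

821.5000 mL


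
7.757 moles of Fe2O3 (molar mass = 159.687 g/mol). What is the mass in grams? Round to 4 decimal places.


mass = n * M
mass = 7.757 * 159.687
mass = 1238.692059 g, rounded to 4 dp:

1238.6921 g


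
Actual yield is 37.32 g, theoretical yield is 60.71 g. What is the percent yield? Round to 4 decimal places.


% yield = 100 * actual / theoretical
% yield = 100 * 37.32 / 60.71
% yield = 61.47257453 %, rounded to 4 dp:

61.4726 %


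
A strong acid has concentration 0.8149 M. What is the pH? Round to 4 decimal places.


A strong acid dissociates completely, so [H+] equals the given concentration.
pH = -log10([H+]) = -log10(0.8149)
pH = 0.08889568, rounded to 4 dp:

0.0889


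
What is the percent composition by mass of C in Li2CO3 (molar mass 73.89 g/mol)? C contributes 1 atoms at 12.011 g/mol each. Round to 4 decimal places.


pct = 100 * (n_elem * M_elem) / M_total
mass_contribution = 1 * 12.011 = 12.011 g/mol
pct = 100 * 12.011 / 73.89
pct = 16.25524428 %, rounded to 4 dp:

16.2552 %


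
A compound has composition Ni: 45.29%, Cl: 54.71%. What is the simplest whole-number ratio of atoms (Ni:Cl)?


Assume 100 g of compound, divide each mass% by atomic mass to get moles, then normalize by the smallest to get a raw atom ratio.
Moles per 100 g: Ni: 45.29/58.693 = 0.7716, Cl: 54.71/35.453 = 1.5432
Raw ratio (divide by min = 0.7716): Ni: 1.0, Cl: 2.0
Multiply by 1 to clear fractions: Ni: 1.0 ~= 1, Cl: 2.0 ~= 2
Reduce by GCD to get the simplest whole-number ratio:

1:2


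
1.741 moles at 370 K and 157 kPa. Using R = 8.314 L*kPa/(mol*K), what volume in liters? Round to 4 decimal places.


PV = nRT, solve for V = nRT / P.
nRT = 1.741 * 8.314 * 370 = 5355.6294
V = 5355.6294 / 157
V = 34.11228917 L, rounded to 4 dp:

34.1123 L


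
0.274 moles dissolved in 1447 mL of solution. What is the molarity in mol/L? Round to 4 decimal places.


Convert volume to liters: V_L = V_mL / 1000.
V_L = 1447 / 1000 = 1.447 L
M = n / V_L = 0.274 / 1.447
M = 0.18935729 mol/L, rounded to 4 dp:

0.1894 mol/L


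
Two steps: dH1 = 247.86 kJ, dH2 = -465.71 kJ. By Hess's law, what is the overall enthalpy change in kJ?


Hess's law: enthalpy is a state function, so add the step enthalpies.
dH_total = dH1 + dH2 = 247.86 + (-465.71)
dH_total = -217.85 kJ:

-217.85 kJ


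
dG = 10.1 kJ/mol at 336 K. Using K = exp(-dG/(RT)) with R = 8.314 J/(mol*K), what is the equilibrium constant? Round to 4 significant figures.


dG is in kJ/mol; multiply by 1000 to match R in J/(mol*K).
RT = 8.314 * 336 = 2793.504 J/mol
exponent = -dG*1000 / (RT) = -(10.1*1000) / 2793.504 = -3.61553089
K = exp(-3.61553089)
K = 0.026902639, rounded to 4 significant figures:

0.02690


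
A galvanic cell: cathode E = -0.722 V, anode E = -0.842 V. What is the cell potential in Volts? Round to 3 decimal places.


Standard cell potential: E_cell = E_cathode - E_anode.
E_cell = -0.722 - (-0.842)
E_cell = 0.12 V, rounded to 3 dp:

0.120 V


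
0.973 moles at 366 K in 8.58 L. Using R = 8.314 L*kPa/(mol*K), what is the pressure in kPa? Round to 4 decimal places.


PV = nRT, solve for P = nRT / V.
nRT = 0.973 * 8.314 * 366 = 2960.7651
P = 2960.7651 / 8.58
P = 345.07751748 kPa, rounded to 4 dp:

345.0775 kPa


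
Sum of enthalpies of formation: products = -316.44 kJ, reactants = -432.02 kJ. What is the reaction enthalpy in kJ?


dH_rxn = sum(dH_f products) - sum(dH_f reactants)
dH_rxn = -316.44 - (-432.02)
dH_rxn = 115.58 kJ:

115.58 kJ


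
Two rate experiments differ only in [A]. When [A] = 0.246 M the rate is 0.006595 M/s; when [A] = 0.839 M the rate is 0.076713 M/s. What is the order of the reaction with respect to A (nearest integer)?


Rate is proportional to [A]^n, so rate2/rate1 = ([A]2/[A]1)^n. Take logs to solve for n.
rate2/rate1 = 0.076713 / 0.006595 = 11.632
[A]2/[A]1 = 0.839 / 0.246 = 3.4106
n = ln(11.632) / ln(3.4106) = 2.0
Nearest integer order:

2


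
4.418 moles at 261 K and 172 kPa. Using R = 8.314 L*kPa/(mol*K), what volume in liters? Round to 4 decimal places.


PV = nRT, solve for V = nRT / P.
nRT = 4.418 * 8.314 * 261 = 9586.8568
V = 9586.8568 / 172
V = 55.73753953 L, rounded to 4 dp:

55.7375 L


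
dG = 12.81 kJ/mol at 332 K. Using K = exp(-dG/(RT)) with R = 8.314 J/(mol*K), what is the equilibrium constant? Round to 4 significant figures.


dG is in kJ/mol; multiply by 1000 to match R in J/(mol*K).
RT = 8.314 * 332 = 2760.248 J/mol
exponent = -dG*1000 / (RT) = -(12.81*1000) / 2760.248 = -4.64088734
K = exp(-4.64088734)
K = 0.0096491318, rounded to 4 significant figures:

0.009649


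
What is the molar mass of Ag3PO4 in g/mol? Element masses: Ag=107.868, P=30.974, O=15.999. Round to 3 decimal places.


M = sum(count * atomic_mass) over atoms.
M = 3*107.868 + 1*30.974 + 4*15.999
M = 323.604 + 30.974 + 63.996
M = 418.574 g/mol, rounded to 3 dp:

418.574 g/mol


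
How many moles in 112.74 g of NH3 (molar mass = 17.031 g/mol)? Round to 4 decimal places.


n = mass / M
n = 112.74 / 17.031
n = 6.6196935 mol, rounded to 4 dp:

6.6197 mol


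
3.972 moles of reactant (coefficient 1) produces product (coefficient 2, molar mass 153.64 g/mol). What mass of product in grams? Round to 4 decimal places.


Use the coefficient ratio to convert reactant moles to product moles, then multiply by the product's molar mass.
moles_P = moles_R * (coeff_P / coeff_R) = 3.972 * (2/1) = 7.944
mass_P = moles_P * M_P = 7.944 * 153.64
mass_P = 1220.51616 g, rounded to 4 dp:

1220.5162 g


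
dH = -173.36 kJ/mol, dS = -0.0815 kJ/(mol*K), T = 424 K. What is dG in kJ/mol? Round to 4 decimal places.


Gibbs: dG = dH - T*dS (consistent units, dS already in kJ/(mol*K)).
T*dS = 424 * -0.0815 = -34.556
dG = -173.36 - (-34.556)
dG = -138.804 kJ/mol, rounded to 4 dp:

-138.8040 kJ/mol


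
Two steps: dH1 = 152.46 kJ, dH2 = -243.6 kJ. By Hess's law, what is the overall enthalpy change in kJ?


Hess's law: enthalpy is a state function, so add the step enthalpies.
dH_total = dH1 + dH2 = 152.46 + (-243.6)
dH_total = -91.14 kJ:

-91.14 kJ


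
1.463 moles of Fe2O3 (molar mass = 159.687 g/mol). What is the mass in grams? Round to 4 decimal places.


mass = n * M
mass = 1.463 * 159.687
mass = 233.622081 g, rounded to 4 dp:

233.6221 g


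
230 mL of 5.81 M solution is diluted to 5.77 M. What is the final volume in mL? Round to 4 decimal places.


Dilution: M1*V1 = M2*V2, solve for V2.
V2 = M1*V1 / M2
V2 = 5.81 * 230 / 5.77
V2 = 1336.3 / 5.77
V2 = 231.59445407 mL, rounded to 4 dp:

231.5945 mL


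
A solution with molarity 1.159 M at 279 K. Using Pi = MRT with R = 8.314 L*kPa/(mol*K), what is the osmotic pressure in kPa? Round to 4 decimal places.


Osmotic pressure (van't Hoff): Pi = M*R*T.
RT = 8.314 * 279 = 2319.606
Pi = 1.159 * 2319.606
Pi = 2688.423354 kPa, rounded to 4 dp:

2688.4234 kPa


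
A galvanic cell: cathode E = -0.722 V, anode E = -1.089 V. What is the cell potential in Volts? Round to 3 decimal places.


Standard cell potential: E_cell = E_cathode - E_anode.
E_cell = -0.722 - (-1.089)
E_cell = 0.367 V, rounded to 3 dp:

0.367 V


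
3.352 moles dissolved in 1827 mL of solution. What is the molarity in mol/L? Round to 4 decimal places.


Convert volume to liters: V_L = V_mL / 1000.
V_L = 1827 / 1000 = 1.827 L
M = n / V_L = 3.352 / 1.827
M = 1.8347017 mol/L, rounded to 4 dp:

1.8347 mol/L


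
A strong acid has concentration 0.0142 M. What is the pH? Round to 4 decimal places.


A strong acid dissociates completely, so [H+] equals the given concentration.
pH = -log10([H+]) = -log10(0.0142)
pH = 1.84771166, rounded to 4 dp:

1.8477


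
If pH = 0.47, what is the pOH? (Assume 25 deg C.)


At 25 deg C, pH + pOH = 14.
pOH = 14 - pH = 14 - 0.47
pOH = 13.53:

13.53


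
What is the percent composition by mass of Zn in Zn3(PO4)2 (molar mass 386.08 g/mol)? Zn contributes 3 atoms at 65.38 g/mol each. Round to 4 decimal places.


pct = 100 * (n_elem * M_elem) / M_total
mass_contribution = 3 * 65.38 = 196.14 g/mol
pct = 100 * 196.14 / 386.08
pct = 50.8029424 %, rounded to 4 dp:

50.8029 %


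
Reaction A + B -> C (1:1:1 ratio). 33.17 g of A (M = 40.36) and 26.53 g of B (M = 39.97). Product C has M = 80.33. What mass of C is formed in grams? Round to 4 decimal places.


Find moles of each reactant; the smaller value is the limiting reagent in a 1:1:1 reaction, so moles_C equals moles of the limiter.
n_A = mass_A / M_A = 33.17 / 40.36 = 0.821853 mol
n_B = mass_B / M_B = 26.53 / 39.97 = 0.663748 mol
Limiting reagent: B (smaller), n_limiting = 0.663748 mol
mass_C = n_limiting * M_C = 0.663748 * 80.33
mass_C = 53.31887684 g, rounded to 4 dp:

53.3189 g


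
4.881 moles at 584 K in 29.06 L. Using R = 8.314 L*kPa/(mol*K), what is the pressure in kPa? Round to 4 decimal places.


PV = nRT, solve for P = nRT / V.
nRT = 4.881 * 8.314 * 584 = 23699.0903
P = 23699.0903 / 29.06
P = 815.52272195 kPa, rounded to 4 dp:

815.5227 kPa


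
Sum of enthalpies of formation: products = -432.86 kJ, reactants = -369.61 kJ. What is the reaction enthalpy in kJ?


dH_rxn = sum(dH_f products) - sum(dH_f reactants)
dH_rxn = -432.86 - (-369.61)
dH_rxn = -63.25 kJ:

-63.25 kJ


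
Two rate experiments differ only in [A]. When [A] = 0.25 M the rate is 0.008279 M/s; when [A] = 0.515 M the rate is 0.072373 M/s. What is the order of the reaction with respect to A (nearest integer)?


Rate is proportional to [A]^n, so rate2/rate1 = ([A]2/[A]1)^n. Take logs to solve for n.
rate2/rate1 = 0.072373 / 0.008279 = 8.7418
[A]2/[A]1 = 0.515 / 0.25 = 2.06
n = ln(8.7418) / ln(2.06) = 3.0
Nearest integer order:

3


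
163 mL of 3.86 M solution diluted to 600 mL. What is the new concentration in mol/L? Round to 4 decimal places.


Dilution: M1*V1 = M2*V2, solve for M2.
M2 = M1*V1 / V2
M2 = 3.86 * 163 / 600
M2 = 629.18 / 600
M2 = 1.04863333 mol/L, rounded to 4 dp:

1.0486 mol/L


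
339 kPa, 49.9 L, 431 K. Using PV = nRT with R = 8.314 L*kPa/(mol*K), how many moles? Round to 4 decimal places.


PV = nRT, solve for n = PV / (RT).
PV = 339 * 49.9 = 16916.1
RT = 8.314 * 431 = 3583.334
n = 16916.1 / 3583.334
n = 4.72077121 mol, rounded to 4 dp:

4.7208 mol


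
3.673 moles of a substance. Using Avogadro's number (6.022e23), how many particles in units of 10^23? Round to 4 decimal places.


N = n * NA, then divide by 1e23 for the requested units.
N / 1e23 = n * 6.022
N / 1e23 = 3.673 * 6.022
N / 1e23 = 22.118806, rounded to 4 dp:

22.1188


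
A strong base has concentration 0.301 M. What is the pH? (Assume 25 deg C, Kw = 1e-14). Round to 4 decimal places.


A strong base dissociates completely, so [OH-] equals the given concentration.
pOH = -log10([OH-]) = -log10(0.301) = 0.521434
pH = 14 - pOH = 14 - 0.521434
pH = 13.478566, rounded to 4 dp:

13.4786


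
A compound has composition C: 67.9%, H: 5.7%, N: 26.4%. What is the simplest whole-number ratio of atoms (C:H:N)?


Assume 100 g of compound, divide each mass% by atomic mass to get moles, then normalize by the smallest to get a raw atom ratio.
Moles per 100 g: C: 67.9/12.011 = 5.6532, H: 5.7/1.008 = 5.6548, N: 26.4/14.007 = 1.8848
Raw ratio (divide by min = 1.8848): C: 2.999, H: 3.0, N: 1.0
Multiply by 1 to clear fractions: C: 2.999 ~= 3, H: 3.0 ~= 3, N: 1.0 ~= 1
Reduce by GCD to get the simplest whole-number ratio:

3:3:1


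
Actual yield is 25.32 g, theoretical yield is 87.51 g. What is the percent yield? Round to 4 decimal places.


% yield = 100 * actual / theoretical
% yield = 100 * 25.32 / 87.51
% yield = 28.93383613 %, rounded to 4 dp:

28.9338 %


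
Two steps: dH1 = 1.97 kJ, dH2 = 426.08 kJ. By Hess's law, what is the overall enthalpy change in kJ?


Hess's law: enthalpy is a state function, so add the step enthalpies.
dH_total = dH1 + dH2 = 1.97 + (426.08)
dH_total = 428.05 kJ:

428.05 kJ


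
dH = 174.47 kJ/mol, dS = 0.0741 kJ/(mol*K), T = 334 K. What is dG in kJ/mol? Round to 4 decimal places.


Gibbs: dG = dH - T*dS (consistent units, dS already in kJ/(mol*K)).
T*dS = 334 * 0.0741 = 24.7494
dG = 174.47 - (24.7494)
dG = 149.7206 kJ/mol, rounded to 4 dp:

149.7206 kJ/mol


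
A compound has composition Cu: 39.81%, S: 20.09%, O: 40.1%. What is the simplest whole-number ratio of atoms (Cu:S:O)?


Assume 100 g of compound, divide each mass% by atomic mass to get moles, then normalize by the smallest to get a raw atom ratio.
Moles per 100 g: Cu: 39.81/63.546 = 0.6265, S: 20.09/32.065 = 0.6265, O: 40.1/15.999 = 2.5064
Raw ratio (divide by min = 0.6265): Cu: 1.0, S: 1.0, O: 4.001
Multiply by 1 to clear fractions: Cu: 1.0 ~= 1, S: 1.0 ~= 1, O: 4.001 ~= 4
Reduce by GCD to get the simplest whole-number ratio:

1:1:4


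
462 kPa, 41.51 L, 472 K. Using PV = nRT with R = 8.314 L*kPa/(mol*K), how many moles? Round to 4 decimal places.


PV = nRT, solve for n = PV / (RT).
PV = 462 * 41.51 = 19177.62
RT = 8.314 * 472 = 3924.208
n = 19177.62 / 3924.208
n = 4.88700395 mol, rounded to 4 dp:

4.8870 mol


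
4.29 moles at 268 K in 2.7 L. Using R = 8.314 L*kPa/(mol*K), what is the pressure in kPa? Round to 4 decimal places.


PV = nRT, solve for P = nRT / V.
nRT = 4.29 * 8.314 * 268 = 9558.7721
P = 9558.7721 / 2.7
P = 3540.28596296 kPa, rounded to 4 dp:

3540.2860 kPa


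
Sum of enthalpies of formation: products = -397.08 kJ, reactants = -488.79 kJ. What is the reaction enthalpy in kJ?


dH_rxn = sum(dH_f products) - sum(dH_f reactants)
dH_rxn = -397.08 - (-488.79)
dH_rxn = 91.71 kJ:

91.71 kJ


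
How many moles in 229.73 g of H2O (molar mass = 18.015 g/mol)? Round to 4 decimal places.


n = mass / M
n = 229.73 / 18.015
n = 12.75215099 mol, rounded to 4 dp:

12.7522 mol


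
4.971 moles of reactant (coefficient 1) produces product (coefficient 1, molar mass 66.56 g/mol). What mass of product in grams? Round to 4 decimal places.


Use the coefficient ratio to convert reactant moles to product moles, then multiply by the product's molar mass.
moles_P = moles_R * (coeff_P / coeff_R) = 4.971 * (1/1) = 4.971
mass_P = moles_P * M_P = 4.971 * 66.56
mass_P = 330.86976 g, rounded to 4 dp:

330.8698 g


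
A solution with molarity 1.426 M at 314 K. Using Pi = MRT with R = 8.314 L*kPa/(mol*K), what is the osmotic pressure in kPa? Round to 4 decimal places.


Osmotic pressure (van't Hoff): Pi = M*R*T.
RT = 8.314 * 314 = 2610.596
Pi = 1.426 * 2610.596
Pi = 3722.709896 kPa, rounded to 4 dp:

3722.7099 kPa


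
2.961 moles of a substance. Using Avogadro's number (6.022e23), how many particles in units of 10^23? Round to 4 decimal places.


N = n * NA, then divide by 1e23 for the requested units.
N / 1e23 = n * 6.022
N / 1e23 = 2.961 * 6.022
N / 1e23 = 17.831142, rounded to 4 dp:

17.8311


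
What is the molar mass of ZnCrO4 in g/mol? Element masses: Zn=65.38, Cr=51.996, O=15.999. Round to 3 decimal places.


M = sum(count * atomic_mass) over atoms.
M = 1*65.38 + 1*51.996 + 4*15.999
M = 65.38 + 51.996 + 63.996
M = 181.372 g/mol, rounded to 3 dp:

181.372 g/mol


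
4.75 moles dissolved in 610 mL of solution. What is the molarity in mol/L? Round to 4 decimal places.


Convert volume to liters: V_L = V_mL / 1000.
V_L = 610 / 1000 = 0.61 L
M = n / V_L = 4.75 / 0.61
M = 7.78688525 mol/L, rounded to 4 dp:

7.7869 mol/L


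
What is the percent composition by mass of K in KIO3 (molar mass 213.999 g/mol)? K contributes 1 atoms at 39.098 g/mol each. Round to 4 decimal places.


pct = 100 * (n_elem * M_elem) / M_total
mass_contribution = 1 * 39.098 = 39.098 g/mol
pct = 100 * 39.098 / 213.999
pct = 18.27017883 %, rounded to 4 dp:

18.2702 %


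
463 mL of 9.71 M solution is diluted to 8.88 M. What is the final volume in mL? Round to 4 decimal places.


Dilution: M1*V1 = M2*V2, solve for V2.
V2 = M1*V1 / M2
V2 = 9.71 * 463 / 8.88
V2 = 4495.73 / 8.88
V2 = 506.2759009 mL, rounded to 4 dp:

506.2759 mL


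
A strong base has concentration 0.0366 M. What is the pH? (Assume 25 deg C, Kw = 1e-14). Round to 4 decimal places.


A strong base dissociates completely, so [OH-] equals the given concentration.
pOH = -log10([OH-]) = -log10(0.0366) = 1.436519
pH = 14 - pOH = 14 - 1.436519
pH = 12.563481, rounded to 4 dp:

12.5635


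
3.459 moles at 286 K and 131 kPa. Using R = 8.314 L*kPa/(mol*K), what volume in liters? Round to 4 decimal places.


PV = nRT, solve for V = nRT / P.
nRT = 3.459 * 8.314 * 286 = 8224.824
V = 8224.824 / 131
V = 62.78491603 L, rounded to 4 dp:

62.7849 L


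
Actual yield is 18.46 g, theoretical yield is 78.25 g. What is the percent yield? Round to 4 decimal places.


% yield = 100 * actual / theoretical
% yield = 100 * 18.46 / 78.25
% yield = 23.59105431 %, rounded to 4 dp:

23.5911 %


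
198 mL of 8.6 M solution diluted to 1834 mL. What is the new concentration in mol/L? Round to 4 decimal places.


Dilution: M1*V1 = M2*V2, solve for M2.
M2 = M1*V1 / V2
M2 = 8.6 * 198 / 1834
M2 = 1702.8 / 1834
M2 = 0.92846238 mol/L, rounded to 4 dp:

0.9285 mol/L


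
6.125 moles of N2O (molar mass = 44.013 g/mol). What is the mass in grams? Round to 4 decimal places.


mass = n * M
mass = 6.125 * 44.013
mass = 269.579625 g, rounded to 4 dp:

269.5796 g


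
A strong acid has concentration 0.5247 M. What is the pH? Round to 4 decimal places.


A strong acid dissociates completely, so [H+] equals the given concentration.
pH = -log10([H+]) = -log10(0.5247)
pH = 0.28008894, rounded to 4 dp:

0.2801


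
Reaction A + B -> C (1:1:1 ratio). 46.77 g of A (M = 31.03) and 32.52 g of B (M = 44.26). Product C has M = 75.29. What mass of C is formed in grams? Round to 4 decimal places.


Find moles of each reactant; the smaller value is the limiting reagent in a 1:1:1 reaction, so moles_C equals moles of the limiter.
n_A = mass_A / M_A = 46.77 / 31.03 = 1.507251 mol
n_B = mass_B / M_B = 32.52 / 44.26 = 0.734749 mol
Limiting reagent: B (smaller), n_limiting = 0.734749 mol
mass_C = n_limiting * M_C = 0.734749 * 75.29
mass_C = 55.31925221 g, rounded to 4 dp:

55.3193 g


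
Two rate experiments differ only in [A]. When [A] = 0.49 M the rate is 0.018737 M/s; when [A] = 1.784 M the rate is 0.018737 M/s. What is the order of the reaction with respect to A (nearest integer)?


Rate is proportional to [A]^n, so rate2/rate1 = ([A]2/[A]1)^n. Take logs to solve for n.
rate2/rate1 = 0.018737 / 0.018737 = 1.0
[A]2/[A]1 = 1.784 / 0.49 = 3.6408
n = ln(1.0) / ln(3.6408) = 0.0
Nearest integer order:

0


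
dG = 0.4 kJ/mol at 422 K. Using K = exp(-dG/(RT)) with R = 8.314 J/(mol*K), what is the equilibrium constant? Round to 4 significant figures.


dG is in kJ/mol; multiply by 1000 to match R in J/(mol*K).
RT = 8.314 * 422 = 3508.508 J/mol
exponent = -dG*1000 / (RT) = -(0.4*1000) / 3508.508 = -0.11400858
K = exp(-0.11400858)
K = 0.8922503, rounded to 4 significant figures:

0.8923


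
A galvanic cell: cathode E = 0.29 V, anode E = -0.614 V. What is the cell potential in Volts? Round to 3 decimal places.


Standard cell potential: E_cell = E_cathode - E_anode.
E_cell = 0.29 - (-0.614)
E_cell = 0.904 V, rounded to 3 dp:

0.904 V


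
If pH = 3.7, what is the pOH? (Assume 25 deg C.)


At 25 deg C, pH + pOH = 14.
pOH = 14 - pH = 14 - 3.7
pOH = 10.3:

10.30


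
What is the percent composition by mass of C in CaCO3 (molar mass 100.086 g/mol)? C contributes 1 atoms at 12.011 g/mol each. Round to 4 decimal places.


pct = 100 * (n_elem * M_elem) / M_total
mass_contribution = 1 * 12.011 = 12.011 g/mol
pct = 100 * 12.011 / 100.086
pct = 12.00067942 %, rounded to 4 dp:

12.0007 %


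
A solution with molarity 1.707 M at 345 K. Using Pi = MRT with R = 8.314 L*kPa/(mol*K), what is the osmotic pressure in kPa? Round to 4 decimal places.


Osmotic pressure (van't Hoff): Pi = M*R*T.
RT = 8.314 * 345 = 2868.33
Pi = 1.707 * 2868.33
Pi = 4896.23931 kPa, rounded to 4 dp:

4896.2393 kPa


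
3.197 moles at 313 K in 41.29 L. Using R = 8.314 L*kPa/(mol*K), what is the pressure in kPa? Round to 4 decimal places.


PV = nRT, solve for P = nRT / V.
nRT = 3.197 * 8.314 * 313 = 8319.4956
P = 8319.4956 / 41.29
P = 201.4893582 kPa, rounded to 4 dp:

201.4894 kPa


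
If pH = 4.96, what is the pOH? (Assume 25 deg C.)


At 25 deg C, pH + pOH = 14.
pOH = 14 - pH = 14 - 4.96
pOH = 9.04:

9.04


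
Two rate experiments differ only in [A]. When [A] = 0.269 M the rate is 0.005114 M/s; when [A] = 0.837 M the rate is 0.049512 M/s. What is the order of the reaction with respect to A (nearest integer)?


Rate is proportional to [A]^n, so rate2/rate1 = ([A]2/[A]1)^n. Take logs to solve for n.
rate2/rate1 = 0.049512 / 0.005114 = 9.6817
[A]2/[A]1 = 0.837 / 0.269 = 3.1115
n = ln(9.6817) / ln(3.1115) = 2.0
Nearest integer order:

2


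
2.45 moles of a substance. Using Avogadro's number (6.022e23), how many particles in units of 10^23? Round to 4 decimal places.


N = n * NA, then divide by 1e23 for the requested units.
N / 1e23 = n * 6.022
N / 1e23 = 2.45 * 6.022
N / 1e23 = 14.7539, rounded to 4 dp:

14.7539


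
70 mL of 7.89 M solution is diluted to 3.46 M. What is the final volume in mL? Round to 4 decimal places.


Dilution: M1*V1 = M2*V2, solve for V2.
V2 = M1*V1 / M2
V2 = 7.89 * 70 / 3.46
V2 = 552.3 / 3.46
V2 = 159.62427746 mL, rounded to 4 dp:

159.6243 mL


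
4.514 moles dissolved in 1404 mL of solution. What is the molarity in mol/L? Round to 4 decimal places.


Convert volume to liters: V_L = V_mL / 1000.
V_L = 1404 / 1000 = 1.404 L
M = n / V_L = 4.514 / 1.404
M = 3.21509972 mol/L, rounded to 4 dp:

3.2151 mol/L


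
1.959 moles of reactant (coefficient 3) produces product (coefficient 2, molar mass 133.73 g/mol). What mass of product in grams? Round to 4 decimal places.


Use the coefficient ratio to convert reactant moles to product moles, then multiply by the product's molar mass.
moles_P = moles_R * (coeff_P / coeff_R) = 1.959 * (2/3) = 1.306
mass_P = moles_P * M_P = 1.306 * 133.73
mass_P = 174.65138 g, rounded to 4 dp:

174.6514 g


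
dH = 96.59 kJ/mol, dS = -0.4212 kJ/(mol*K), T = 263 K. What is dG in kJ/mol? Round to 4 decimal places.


Gibbs: dG = dH - T*dS (consistent units, dS already in kJ/(mol*K)).
T*dS = 263 * -0.4212 = -110.7756
dG = 96.59 - (-110.7756)
dG = 207.3656 kJ/mol, rounded to 4 dp:

207.3656 kJ/mol


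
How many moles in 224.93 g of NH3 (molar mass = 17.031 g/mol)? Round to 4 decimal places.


n = mass / M
n = 224.93 / 17.031
n = 13.20709295 mol, rounded to 4 dp:

13.2071 mol


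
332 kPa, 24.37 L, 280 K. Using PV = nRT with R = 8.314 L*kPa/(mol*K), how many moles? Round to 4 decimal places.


PV = nRT, solve for n = PV / (RT).
PV = 332 * 24.37 = 8090.84
RT = 8.314 * 280 = 2327.92
n = 8090.84 / 2327.92
n = 3.47556617 mol, rounded to 4 dp:

3.4756 mol


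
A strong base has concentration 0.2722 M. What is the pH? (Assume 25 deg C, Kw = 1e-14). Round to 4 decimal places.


A strong base dissociates completely, so [OH-] equals the given concentration.
pOH = -log10([OH-]) = -log10(0.2722) = 0.565112
pH = 14 - pOH = 14 - 0.565112
pH = 13.434888, rounded to 4 dp:

13.4349


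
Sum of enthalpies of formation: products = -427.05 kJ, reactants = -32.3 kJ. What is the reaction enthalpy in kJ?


dH_rxn = sum(dH_f products) - sum(dH_f reactants)
dH_rxn = -427.05 - (-32.3)
dH_rxn = -394.75 kJ:

-394.75 kJ


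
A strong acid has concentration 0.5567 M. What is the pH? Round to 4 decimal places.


A strong acid dissociates completely, so [H+] equals the given concentration.
pH = -log10([H+]) = -log10(0.5567)
pH = 0.25437878, rounded to 4 dp:

0.2544


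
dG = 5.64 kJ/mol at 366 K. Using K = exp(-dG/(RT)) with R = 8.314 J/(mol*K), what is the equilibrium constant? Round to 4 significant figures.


dG is in kJ/mol; multiply by 1000 to match R in J/(mol*K).
RT = 8.314 * 366 = 3042.924 J/mol
exponent = -dG*1000 / (RT) = -(5.64*1000) / 3042.924 = -1.8534804
K = exp(-1.8534804)
K = 0.15669087, rounded to 4 significant figures:

0.1567


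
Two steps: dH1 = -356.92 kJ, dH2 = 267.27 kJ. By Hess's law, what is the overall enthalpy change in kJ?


Hess's law: enthalpy is a state function, so add the step enthalpies.
dH_total = dH1 + dH2 = -356.92 + (267.27)
dH_total = -89.65 kJ:

-89.65 kJ


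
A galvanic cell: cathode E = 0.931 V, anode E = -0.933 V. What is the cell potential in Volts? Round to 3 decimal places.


Standard cell potential: E_cell = E_cathode - E_anode.
E_cell = 0.931 - (-0.933)
E_cell = 1.864 V, rounded to 3 dp:

1.864 V


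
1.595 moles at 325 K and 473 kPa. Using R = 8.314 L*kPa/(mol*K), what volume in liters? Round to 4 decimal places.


PV = nRT, solve for V = nRT / P.
nRT = 1.595 * 8.314 * 325 = 4309.7698
V = 4309.7698 / 473
V = 9.11156406 L, rounded to 4 dp:

9.1116 L
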